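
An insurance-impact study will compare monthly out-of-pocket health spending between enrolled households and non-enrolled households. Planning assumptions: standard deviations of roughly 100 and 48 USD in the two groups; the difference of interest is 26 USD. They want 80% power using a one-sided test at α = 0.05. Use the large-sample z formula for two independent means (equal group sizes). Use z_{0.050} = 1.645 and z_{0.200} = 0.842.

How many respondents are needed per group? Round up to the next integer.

n = (z_α + z_β)² · (σ₁² + σ₂²) / δ²
  = (1.645 + 0.842)² · (100² + 48² = 12304) / 26²
  = 6.1852 · 12304 / 676
  = 112.58
Round up → n = 113 per group.

n = 113 per group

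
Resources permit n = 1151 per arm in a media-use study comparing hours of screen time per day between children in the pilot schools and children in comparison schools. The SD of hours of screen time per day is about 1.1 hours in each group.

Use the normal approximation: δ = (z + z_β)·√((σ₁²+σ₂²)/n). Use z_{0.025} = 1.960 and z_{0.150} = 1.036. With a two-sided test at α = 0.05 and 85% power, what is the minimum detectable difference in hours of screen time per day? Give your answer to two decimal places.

Minimum detectable difference ≈ 0.14 hours

δ = (z_{α/2} + z_β) · √((σ₁²+σ₂²)/n)
  = (1.960 + 1.036) · √(2.42/1151)
  = 2.996 · √0.0021
  = 2.996 · 0.0459
  = 0.1374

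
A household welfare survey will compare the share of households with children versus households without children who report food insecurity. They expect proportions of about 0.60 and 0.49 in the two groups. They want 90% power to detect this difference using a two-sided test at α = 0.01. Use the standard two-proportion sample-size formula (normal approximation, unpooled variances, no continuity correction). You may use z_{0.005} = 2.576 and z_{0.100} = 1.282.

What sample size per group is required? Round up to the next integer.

n = (z_{α/2} + z_β)² · [p₁(1−p₁) + p₂(1−p₂)] / (p₁ − p₂)²
  = (2.576 + 1.282)² · (0.60·0.40 + 0.49·0.51) / (0.11)²
  = (3.858)² · (0.2400 + 0.2499) / 0.0121
  = 14.8842 · 0.4899 / 0.0121
  = 602.62
Round up → n = 603 per group.

n = 603 per group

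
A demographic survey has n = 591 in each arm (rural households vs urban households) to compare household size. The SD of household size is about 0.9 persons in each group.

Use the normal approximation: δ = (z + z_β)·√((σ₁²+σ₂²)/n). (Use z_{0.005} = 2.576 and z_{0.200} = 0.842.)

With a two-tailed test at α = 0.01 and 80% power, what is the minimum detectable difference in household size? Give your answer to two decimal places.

δ = (z_{α/2} + z_β) · √((σ₁²+σ₂²)/n)
  = (2.576 + 0.842) · √(1.62/591)
  = 3.418 · √0.00274
  = 3.418 · 0.0524
  = 0.1790

Minimum detectable difference ≈ 0.18 persons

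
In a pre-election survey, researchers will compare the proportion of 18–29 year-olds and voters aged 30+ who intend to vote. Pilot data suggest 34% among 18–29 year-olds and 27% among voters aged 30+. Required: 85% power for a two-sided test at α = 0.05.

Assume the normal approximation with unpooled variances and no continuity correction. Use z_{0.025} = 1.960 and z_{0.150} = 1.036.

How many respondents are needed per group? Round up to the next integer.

n = 773 per group

n = (z_{α/2} + z_β)² · [p₁(1−p₁) + p₂(1−p₂)] / (p₁ − p₂)²
  = (1.960 + 1.036)² · (0.34·0.66 + 0.27·0.73) / (0.07)²
  = (2.996)² · (0.2244 + 0.1971) / 0.0049
  = 8.9760 · 0.4215 / 0.0049
  = 772.12
Round up → n = 773 per group.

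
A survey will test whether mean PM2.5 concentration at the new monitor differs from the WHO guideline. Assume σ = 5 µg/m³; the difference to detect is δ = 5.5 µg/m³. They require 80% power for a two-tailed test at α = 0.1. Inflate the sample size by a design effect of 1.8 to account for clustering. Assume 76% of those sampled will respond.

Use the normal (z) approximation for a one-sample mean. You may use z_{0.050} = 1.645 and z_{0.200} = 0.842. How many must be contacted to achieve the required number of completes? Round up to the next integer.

n = (z_{α/2} + z_β)² · σ² / δ²
  = (1.645 + 0.842)² · 5² / 5.5²
  = 6.1852 · 25 / 30.25
  = 5.11
Design effect: 1.8 × 5.11 = 9.20.
Adjust for 76% response: 9.20 / 0.76 = 12.11.
Round up → n = 13.

n = 13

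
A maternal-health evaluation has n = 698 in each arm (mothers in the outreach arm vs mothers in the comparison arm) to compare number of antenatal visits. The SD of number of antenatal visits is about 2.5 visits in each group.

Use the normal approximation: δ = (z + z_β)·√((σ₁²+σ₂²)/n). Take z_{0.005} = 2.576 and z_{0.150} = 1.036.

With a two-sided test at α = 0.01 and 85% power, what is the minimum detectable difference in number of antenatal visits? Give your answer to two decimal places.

δ = (z_{α/2} + z_β) · √((σ₁²+σ₂²)/n)
  = (2.576 + 1.036) · √(12.5/698)
  = 3.612 · √0.01791
  = 3.612 · 0.1338
  = 0.4834

Minimum detectable difference ≈ 0.48 visits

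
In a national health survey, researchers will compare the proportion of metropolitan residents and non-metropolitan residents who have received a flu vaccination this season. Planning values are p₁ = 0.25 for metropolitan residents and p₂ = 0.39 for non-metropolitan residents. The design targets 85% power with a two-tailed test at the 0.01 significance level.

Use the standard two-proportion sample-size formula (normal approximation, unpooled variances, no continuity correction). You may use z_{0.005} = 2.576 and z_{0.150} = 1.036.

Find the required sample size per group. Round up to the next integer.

n = (z_{α/2} + z_β)² · [p₁(1−p₁) + p₂(1−p₂)] / (p₁ − p₂)²
  = (2.576 + 1.036)² · (0.25·0.75 + 0.39·0.61) / (-0.14)²
  = (3.612)² · (0.1875 + 0.2379) / 0.0196
  = 13.0465 · 0.4254 / 0.0196
  = 283.16
Round up → n = 284 per group.

n = 284 per group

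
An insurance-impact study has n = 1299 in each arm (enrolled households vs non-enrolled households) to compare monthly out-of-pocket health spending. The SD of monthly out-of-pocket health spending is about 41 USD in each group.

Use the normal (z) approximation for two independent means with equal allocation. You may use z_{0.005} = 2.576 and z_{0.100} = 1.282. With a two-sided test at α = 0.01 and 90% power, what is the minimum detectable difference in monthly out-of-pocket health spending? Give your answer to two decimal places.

δ = (z_{α/2} + z_β) · √((σ₁²+σ₂²)/n)
  = (2.576 + 1.282) · √(3362/1299)
  = 3.858 · √2.5881
  = 3.858 · 1.6088
  = 6.2066

Minimum detectable difference ≈ 6.21 USD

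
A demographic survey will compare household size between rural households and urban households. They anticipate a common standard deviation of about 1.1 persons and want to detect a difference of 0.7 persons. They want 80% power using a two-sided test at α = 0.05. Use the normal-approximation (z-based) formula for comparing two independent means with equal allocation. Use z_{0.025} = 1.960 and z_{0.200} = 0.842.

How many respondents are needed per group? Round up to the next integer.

n = 39 per group

n = (z_{α/2} + z_β)² · (σ₁² + σ₂²) / δ²
  = (1.960 + 0.842)² · (2·1.1² = 2.42) / 0.7²
  = 7.8512 · 2.42 / 0.49
  = 38.78
Round up → n = 39 per group.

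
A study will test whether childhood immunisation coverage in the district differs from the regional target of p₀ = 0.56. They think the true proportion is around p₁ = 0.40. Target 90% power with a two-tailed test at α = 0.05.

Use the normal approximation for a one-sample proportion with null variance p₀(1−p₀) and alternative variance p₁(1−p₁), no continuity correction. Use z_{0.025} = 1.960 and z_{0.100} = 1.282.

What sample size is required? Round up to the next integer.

n = [z_{α/2}·√(p₀q₀) + z_β·√(p₁q₁)]² / (p₁ − p₀)²
  = [1.960·√(0.56·0.44) + 1.282·√(0.40·0.60)]² / (-0.16)²
  = [1.960·0.4964 + 1.282·0.4899]² / 0.0256
  = [1.6010]² / 0.0256
  = 100.12
Round up → n = 101.

n = 101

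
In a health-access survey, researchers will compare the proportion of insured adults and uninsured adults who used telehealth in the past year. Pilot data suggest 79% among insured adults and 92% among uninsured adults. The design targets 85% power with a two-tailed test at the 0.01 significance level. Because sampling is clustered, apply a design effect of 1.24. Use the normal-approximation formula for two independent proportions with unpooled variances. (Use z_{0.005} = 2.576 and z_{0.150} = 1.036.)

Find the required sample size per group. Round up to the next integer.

n = (z_{α/2} + z_β)² · [p₁(1−p₁) + p₂(1−p₂)] / (p₁ − p₂)²
  = (2.576 + 1.036)² · (0.79·0.21 + 0.92·0.08) / (-0.13)²
  = (3.612)² · (0.1659 + 0.0736) / 0.0169
  = 13.0465 · 0.2395 / 0.0169
  = 184.89
Design effect: 1.24 × 184.89 = 229.26.
Round up → n = 230 per group.

n = 230 per group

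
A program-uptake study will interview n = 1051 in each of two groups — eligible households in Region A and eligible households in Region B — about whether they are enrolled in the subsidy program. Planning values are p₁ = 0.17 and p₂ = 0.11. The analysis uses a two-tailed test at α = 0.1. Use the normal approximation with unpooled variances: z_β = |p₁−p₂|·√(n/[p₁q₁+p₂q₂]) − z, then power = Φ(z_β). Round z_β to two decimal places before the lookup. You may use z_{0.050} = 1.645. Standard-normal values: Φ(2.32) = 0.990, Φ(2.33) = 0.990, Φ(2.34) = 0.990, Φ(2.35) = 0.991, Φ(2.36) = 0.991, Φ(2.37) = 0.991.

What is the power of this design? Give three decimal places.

z_β = |p₁−p₂|·√(n/[p₁q₁+p₂q₂]) − z_{α/2}
    = 0.06 · √(1051/0.2390) − 1.645
    = 0.06 · 66.3136 − 1.645
    = 3.9788 − 1.645 = 2.3338 → 2.33
Power = Φ(2.33) = 0.990.

Power ≈ 0.990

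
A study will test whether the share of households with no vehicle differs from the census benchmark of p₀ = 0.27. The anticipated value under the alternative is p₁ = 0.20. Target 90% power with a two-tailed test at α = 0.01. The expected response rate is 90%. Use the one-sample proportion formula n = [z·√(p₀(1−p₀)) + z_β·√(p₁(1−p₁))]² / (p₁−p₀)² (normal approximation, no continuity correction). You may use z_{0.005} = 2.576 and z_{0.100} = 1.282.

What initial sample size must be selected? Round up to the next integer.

n = [z_{α/2}·√(p₀q₀) + z_β·√(p₁q₁)]² / (p₁ − p₀)²
  = [2.576·√(0.27·0.73) + 1.282·√(0.20·0.80)]² / (-0.07)²
  = [2.576·0.4440 + 1.282·0.4000]² / 0.0049
  = [1.6564]² / 0.0049
  = 559.96
Adjust for 90% response: 559.96 / 0.90 = 622.18.
Round up → n = 623.

n = 623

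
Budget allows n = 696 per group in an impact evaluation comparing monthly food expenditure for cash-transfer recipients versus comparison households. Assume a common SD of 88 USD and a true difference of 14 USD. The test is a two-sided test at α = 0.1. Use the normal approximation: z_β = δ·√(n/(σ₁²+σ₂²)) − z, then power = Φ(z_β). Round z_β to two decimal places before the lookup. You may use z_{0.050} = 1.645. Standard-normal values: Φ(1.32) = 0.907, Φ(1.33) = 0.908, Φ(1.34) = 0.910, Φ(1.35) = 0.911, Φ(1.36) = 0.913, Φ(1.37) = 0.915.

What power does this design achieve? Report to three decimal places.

Power ≈ 0.907

z_β = δ·√(n/(σ₁²+σ₂²)) − z_{α/2}
    = 14 · √(696/15488) − 1.645
    = 14 · 0.21199 − 1.645
    = 2.9678 − 1.645 = 1.3228 → 1.32
Power = Φ(1.32) = 0.907.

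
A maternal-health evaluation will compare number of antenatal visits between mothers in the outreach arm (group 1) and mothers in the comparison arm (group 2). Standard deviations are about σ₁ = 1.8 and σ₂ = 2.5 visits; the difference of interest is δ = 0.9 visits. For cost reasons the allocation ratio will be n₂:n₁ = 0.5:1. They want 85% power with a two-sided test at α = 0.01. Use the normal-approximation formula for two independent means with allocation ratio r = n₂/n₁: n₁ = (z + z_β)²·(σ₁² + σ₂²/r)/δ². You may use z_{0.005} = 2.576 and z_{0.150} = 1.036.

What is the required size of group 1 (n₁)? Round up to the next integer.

n₁ = 254

n₁ = (z_{α/2} + z_β)² · (σ₁² + σ₂²/r) / δ²
   = (2.576 + 1.036)² · (1.8² + 2.5²/0.5) / 0.9²
   = 13.0465 · (3.24 + 12.5) / 0.81
   = 13.0465 · 15.74 / 0.81
   = 253.52
Round up → n₁ = 254; n₂ = r·n₁ = 0.5 × 254 = 127.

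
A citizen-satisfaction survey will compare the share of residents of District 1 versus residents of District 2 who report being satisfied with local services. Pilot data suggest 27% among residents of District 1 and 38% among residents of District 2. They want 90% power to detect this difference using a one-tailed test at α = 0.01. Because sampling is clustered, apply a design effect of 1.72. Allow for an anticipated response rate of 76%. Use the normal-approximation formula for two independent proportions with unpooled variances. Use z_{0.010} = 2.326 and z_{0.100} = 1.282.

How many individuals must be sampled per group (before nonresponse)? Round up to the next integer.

n = (z_α + z_β)² · [p₁(1−p₁) + p₂(1−p₂)] / (p₁ − p₂)²
  = (2.326 + 1.282)² · (0.27·0.73 + 0.38·0.62) / (-0.11)²
  = (3.608)² · (0.1971 + 0.2356) / 0.0121
  = 13.0177 · 0.4327 / 0.0121
  = 465.52
Design effect: 1.72 × 465.52 = 800.69.
Adjust for 76% response: 800.69 / 0.76 = 1053.54.
Round up → n = 1054 per group.

n = 1054 per group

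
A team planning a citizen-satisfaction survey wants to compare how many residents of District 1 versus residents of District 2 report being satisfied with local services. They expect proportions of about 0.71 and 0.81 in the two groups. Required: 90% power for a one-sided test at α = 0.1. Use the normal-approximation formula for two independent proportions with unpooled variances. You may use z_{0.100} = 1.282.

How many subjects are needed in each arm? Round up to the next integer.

n = (z_α + z_β)² · [p₁(1−p₁) + p₂(1−p₂)] / (p₁ − p₂)²
  = (1.282 + 1.282)² · (0.71·0.29 + 0.81·0.19) / (-0.10)²
  = (2.564)² · (0.2059 + 0.1539) / 0.0100
  = 6.5741 · 0.3598 / 0.0100
  = 236.54
Round up → n = 237 per group.

n = 237 per group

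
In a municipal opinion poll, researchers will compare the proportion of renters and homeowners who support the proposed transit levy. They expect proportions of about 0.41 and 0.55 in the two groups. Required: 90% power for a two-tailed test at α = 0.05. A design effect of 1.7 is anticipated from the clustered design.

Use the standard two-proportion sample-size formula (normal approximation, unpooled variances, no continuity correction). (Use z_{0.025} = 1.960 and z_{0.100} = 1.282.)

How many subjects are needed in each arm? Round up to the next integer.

n = 447 per group

n = (z_{α/2} + z_β)² · [p₁(1−p₁) + p₂(1−p₂)] / (p₁ − p₂)²
  = (1.960 + 1.282)² · (0.41·0.59 + 0.55·0.45) / (-0.14)²
  = (3.242)² · (0.2419 + 0.2475) / 0.0196
  = 10.5106 · 0.4894 / 0.0196
  = 262.44
Design effect: 1.7 × 262.44 = 446.15.
Round up → n = 447 per group.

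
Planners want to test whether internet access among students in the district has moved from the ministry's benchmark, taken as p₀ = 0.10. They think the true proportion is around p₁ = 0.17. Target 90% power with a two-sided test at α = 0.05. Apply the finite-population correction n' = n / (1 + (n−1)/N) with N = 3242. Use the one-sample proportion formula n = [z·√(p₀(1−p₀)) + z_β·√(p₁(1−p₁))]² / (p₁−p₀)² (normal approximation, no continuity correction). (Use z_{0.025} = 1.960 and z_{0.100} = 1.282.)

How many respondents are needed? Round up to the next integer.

n = 218

n = [z_{α/2}·√(p₀q₀) + z_β·√(p₁q₁)]² / (p₁ − p₀)²
  = [1.960·√(0.10·0.90) + 1.282·√(0.17·0.83)]² / (0.07)²
  = [1.960·0.3000 + 1.282·0.3756]² / 0.0049
  = [1.0696]² / 0.0049
  = 233.46
Finite-population correction (N = 3242): 233.46 / (1 + (233.46 − 1)/3242) = 217.84.
Round up → n = 218.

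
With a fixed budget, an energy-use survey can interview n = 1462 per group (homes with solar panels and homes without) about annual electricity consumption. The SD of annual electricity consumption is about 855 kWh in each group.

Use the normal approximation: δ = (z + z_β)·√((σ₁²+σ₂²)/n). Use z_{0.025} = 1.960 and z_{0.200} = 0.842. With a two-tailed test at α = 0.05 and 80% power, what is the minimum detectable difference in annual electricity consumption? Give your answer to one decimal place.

Minimum detectable difference ≈ 88.6 kWh

δ = (z_{α/2} + z_β) · √((σ₁²+σ₂²)/n)
  = (1.960 + 0.842) · √(1462050/1462)
  = 2.802 · √1000.0
  = 2.802 · 31.6233
  = 88.6085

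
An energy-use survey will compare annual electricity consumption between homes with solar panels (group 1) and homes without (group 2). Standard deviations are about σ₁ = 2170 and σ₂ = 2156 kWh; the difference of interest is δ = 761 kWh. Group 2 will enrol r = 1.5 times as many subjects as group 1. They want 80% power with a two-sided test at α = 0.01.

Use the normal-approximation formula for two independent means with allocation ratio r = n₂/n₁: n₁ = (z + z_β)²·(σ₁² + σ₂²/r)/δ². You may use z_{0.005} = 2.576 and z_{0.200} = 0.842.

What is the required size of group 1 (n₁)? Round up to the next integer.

n₁ = (z_{α/2} + z_β)² · (σ₁² + σ₂²/r) / δ²
   = (2.576 + 0.842)² · (2170² + 2156²/1.5) / 761²
   = 11.6827 · (4708900 + 3098890.7) / 579121
   = 11.6827 · 7807790.7 / 579121
   = 157.51
Round up → n₁ = 158; n₂ = r·n₁ = 1.5 × 158 = 237.

n₁ = 158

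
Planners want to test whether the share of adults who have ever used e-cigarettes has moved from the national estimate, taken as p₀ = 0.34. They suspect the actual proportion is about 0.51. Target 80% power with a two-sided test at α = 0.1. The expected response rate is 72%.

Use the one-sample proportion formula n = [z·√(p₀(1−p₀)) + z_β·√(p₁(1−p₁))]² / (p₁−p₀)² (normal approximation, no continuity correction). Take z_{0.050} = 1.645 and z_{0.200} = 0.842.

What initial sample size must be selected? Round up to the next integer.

n = [z_{α/2}·√(p₀q₀) + z_β·√(p₁q₁)]² / (p₁ − p₀)²
  = [1.645·√(0.34·0.66) + 0.842·√(0.51·0.49)]² / (0.17)²
  = [1.645·0.4737 + 0.842·0.4999]² / 0.0289
  = [1.2002]² / 0.0289
  = 49.84
Adjust for 72% response: 49.84 / 0.72 = 69.22.
Round up → n = 70.

n = 70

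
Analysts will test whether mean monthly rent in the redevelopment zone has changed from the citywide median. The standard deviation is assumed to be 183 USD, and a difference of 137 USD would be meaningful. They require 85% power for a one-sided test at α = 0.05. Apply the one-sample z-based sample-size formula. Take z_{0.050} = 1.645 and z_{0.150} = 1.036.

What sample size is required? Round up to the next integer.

n = 13

n = (z_α + z_β)² · σ² / δ²
  = (1.645 + 1.036)² · 183² / 137²
  = 7.1878 · 33489 / 18769
  = 12.82
Round up → n = 13.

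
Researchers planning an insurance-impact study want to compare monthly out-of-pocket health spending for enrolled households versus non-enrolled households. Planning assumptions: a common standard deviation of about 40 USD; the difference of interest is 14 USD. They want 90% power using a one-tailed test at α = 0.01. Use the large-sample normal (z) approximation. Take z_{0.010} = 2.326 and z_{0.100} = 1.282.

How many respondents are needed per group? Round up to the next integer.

n = 213 per group

n = (z_α + z_β)² · (σ₁² + σ₂²) / δ²
  = (2.326 + 1.282)² · (2·40² = 3200) / 14²
  = 13.0177 · 3200 / 196
  = 212.53
Round up → n = 213 per group.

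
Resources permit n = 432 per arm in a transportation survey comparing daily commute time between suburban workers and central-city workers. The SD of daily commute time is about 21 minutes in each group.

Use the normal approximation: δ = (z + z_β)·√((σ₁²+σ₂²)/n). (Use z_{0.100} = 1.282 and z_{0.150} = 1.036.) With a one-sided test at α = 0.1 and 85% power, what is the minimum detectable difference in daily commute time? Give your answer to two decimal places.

Minimum detectable difference ≈ 3.31 minutes

δ = (z_α + z_β) · √((σ₁²+σ₂²)/n)
  = (1.282 + 1.036) · √(882/432)
  = 2.318 · √2.0417
  = 2.318 · 1.4289
  = 3.3121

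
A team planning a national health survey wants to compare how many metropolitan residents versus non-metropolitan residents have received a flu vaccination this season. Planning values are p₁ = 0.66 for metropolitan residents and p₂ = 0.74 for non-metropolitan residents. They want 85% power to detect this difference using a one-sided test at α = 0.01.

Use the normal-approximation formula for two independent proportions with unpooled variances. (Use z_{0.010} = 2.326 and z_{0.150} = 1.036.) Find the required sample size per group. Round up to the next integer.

n = (z_α + z_β)² · [p₁(1−p₁) + p₂(1−p₂)] / (p₁ − p₂)²
  = (2.326 + 1.036)² · (0.66·0.34 + 0.74·0.26) / (-0.08)²
  = (3.362)² · (0.2244 + 0.1924) / 0.0064
  = 11.3030 · 0.4168 / 0.0064
  = 736.11
Round up → n = 737 per group.

n = 737 per group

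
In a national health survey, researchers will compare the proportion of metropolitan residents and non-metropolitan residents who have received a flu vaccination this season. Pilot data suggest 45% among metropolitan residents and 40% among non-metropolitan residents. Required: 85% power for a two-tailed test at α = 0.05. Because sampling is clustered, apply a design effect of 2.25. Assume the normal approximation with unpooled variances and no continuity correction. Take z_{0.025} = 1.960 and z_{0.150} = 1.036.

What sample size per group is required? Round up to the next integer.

n = 3939 per group

n = (z_{α/2} + z_β)² · [p₁(1−p₁) + p₂(1−p₂)] / (p₁ − p₂)²
  = (1.960 + 1.036)² · (0.45·0.55 + 0.40·0.60) / (0.05)²
  = (2.996)² · (0.2475 + 0.2400) / 0.0025
  = 8.9760 · 0.4875 / 0.0025
  = 1750.32
Design effect: 2.25 × 1750.32 = 3938.23.
Round up → n = 3939 per group.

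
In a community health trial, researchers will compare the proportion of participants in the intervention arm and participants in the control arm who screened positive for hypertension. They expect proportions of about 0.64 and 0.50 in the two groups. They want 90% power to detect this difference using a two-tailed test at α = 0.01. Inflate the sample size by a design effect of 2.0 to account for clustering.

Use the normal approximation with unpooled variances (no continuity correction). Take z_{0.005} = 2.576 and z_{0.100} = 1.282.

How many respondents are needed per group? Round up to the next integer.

n = (z_{α/2} + z_β)² · [p₁(1−p₁) + p₂(1−p₂)] / (p₁ − p₂)²
  = (2.576 + 1.282)² · (0.64·0.36 + 0.50·0.50) / (0.14)²
  = (3.858)² · (0.2304 + 0.2500) / 0.0196
  = 14.8842 · 0.4804 / 0.0196
  = 364.81
Design effect: 2.0 × 364.81 = 729.63.
Round up → n = 730 per group.

n = 730 per group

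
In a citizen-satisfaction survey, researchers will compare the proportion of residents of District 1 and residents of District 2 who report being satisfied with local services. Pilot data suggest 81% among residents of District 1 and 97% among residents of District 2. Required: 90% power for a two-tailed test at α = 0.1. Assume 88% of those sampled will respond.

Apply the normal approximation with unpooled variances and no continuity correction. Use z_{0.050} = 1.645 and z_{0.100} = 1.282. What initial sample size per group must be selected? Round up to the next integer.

n = (z_{α/2} + z_β)² · [p₁(1−p₁) + p₂(1−p₂)] / (p₁ − p₂)²
  = (1.645 + 1.282)² · (0.81·0.19 + 0.97·0.03) / (-0.16)²
  = (2.927)² · (0.1539 + 0.0291) / 0.0256
  = 8.5673 · 0.1830 / 0.0256
  = 61.24
Adjust for 88% response: 61.24 / 0.88 = 69.59.
Round up → n = 70 per group.

n = 70 per group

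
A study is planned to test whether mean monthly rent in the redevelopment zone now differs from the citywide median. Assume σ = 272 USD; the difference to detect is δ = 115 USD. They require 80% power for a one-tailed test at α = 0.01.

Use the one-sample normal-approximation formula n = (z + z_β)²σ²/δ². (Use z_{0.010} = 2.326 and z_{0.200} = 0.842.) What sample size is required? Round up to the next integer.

n = (z_α + z_β)² · σ² / δ²
  = (2.326 + 0.842)² · 272² / 115²
  = 10.0362 · 73984 / 13225
  = 56.15
Round up → n = 57.

n = 57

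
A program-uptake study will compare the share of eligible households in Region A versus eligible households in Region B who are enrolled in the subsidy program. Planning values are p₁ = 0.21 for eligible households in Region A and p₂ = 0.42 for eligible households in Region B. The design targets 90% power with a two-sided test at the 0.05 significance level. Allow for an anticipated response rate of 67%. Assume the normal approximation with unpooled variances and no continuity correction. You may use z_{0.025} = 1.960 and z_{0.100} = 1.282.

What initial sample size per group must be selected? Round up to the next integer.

n = (z_{α/2} + z_β)² · [p₁(1−p₁) + p₂(1−p₂)] / (p₁ − p₂)²
  = (1.960 + 1.282)² · (0.21·0.79 + 0.42·0.58) / (-0.21)²
  = (3.242)² · (0.1659 + 0.2436) / 0.0441
  = 10.5106 · 0.4095 / 0.0441
  = 97.60
Adjust for 67% response: 97.60 / 0.67 = 145.67.
Round up → n = 146 per group.

n = 146 per group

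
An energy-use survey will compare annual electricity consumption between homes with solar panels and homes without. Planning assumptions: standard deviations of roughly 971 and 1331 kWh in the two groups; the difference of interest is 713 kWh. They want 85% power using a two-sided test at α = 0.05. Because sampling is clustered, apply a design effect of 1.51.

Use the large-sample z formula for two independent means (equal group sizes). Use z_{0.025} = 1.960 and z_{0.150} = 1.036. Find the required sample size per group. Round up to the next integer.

n = (z_{α/2} + z_β)² · (σ₁² + σ₂²) / δ²
  = (1.960 + 1.036)² · (971² + 1331² = 2714402) / 713²
  = 8.9760 · 2714402 / 508369
  = 47.93
Design effect: 1.51 × 47.93 = 72.37.
Round up → n = 73 per group.

n = 73 per group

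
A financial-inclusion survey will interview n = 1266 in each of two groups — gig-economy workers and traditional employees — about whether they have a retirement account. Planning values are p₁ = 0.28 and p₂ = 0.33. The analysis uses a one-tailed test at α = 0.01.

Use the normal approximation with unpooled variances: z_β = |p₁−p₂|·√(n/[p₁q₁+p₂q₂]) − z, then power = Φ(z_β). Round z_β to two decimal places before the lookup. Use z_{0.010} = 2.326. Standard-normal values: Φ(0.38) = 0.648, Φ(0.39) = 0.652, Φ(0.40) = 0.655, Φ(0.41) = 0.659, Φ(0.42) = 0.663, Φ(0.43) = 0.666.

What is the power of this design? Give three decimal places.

z_β = |p₁−p₂|·√(n/[p₁q₁+p₂q₂]) − z_α
    = 0.05 · √(1266/0.4227) − 2.326
    = 0.05 · 54.7269 − 2.326
    = 2.7363 − 2.326 = 0.4103 → 0.41
Power = Φ(0.41) = 0.659.

Power ≈ 0.659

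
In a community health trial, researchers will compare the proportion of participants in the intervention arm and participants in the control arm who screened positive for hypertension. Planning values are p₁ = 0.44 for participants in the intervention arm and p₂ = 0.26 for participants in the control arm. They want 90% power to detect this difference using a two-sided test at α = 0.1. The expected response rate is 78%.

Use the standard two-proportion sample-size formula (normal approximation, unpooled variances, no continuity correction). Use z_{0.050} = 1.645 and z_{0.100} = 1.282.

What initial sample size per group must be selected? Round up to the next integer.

n = (z_{α/2} + z_β)² · [p₁(1−p₁) + p₂(1−p₂)] / (p₁ − p₂)²
  = (1.645 + 1.282)² · (0.44·0.56 + 0.26·0.74) / (0.18)²
  = (2.927)² · (0.2464 + 0.1924) / 0.0324
  = 8.5673 · 0.4388 / 0.0324
  = 116.03
Adjust for 78% response: 116.03 / 0.78 = 148.76.
Round up → n = 149 per group.

n = 149 per group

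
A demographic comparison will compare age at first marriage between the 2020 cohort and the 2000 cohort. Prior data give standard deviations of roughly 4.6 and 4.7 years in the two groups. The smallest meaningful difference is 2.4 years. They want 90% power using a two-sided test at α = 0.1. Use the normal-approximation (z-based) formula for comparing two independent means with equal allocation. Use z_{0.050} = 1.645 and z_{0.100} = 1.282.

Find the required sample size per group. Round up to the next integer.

n = 65 per group

n = (z_{α/2} + z_β)² · (σ₁² + σ₂²) / δ²
  = (1.645 + 1.282)² · (4.6² + 4.7² = 43.25) / 2.4²
  = 8.5673 · 43.25 / 5.76
  = 64.33
Round up → n = 65 per group.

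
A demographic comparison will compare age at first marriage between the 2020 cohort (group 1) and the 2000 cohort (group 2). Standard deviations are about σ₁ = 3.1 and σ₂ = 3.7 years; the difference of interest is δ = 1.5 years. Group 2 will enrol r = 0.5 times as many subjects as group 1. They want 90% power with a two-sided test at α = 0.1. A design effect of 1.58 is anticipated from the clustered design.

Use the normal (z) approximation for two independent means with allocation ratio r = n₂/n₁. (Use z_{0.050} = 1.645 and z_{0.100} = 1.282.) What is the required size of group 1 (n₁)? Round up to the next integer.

n₁ = (z_{α/2} + z_β)² · (σ₁² + σ₂²/r) / δ²
   = (1.645 + 1.282)² · (3.1² + 3.7²/0.5) / 1.5²
   = 8.5673 · (9.61 + 27.38) / 2.25
   = 8.5673 · 36.99 / 2.25
   = 140.85
Design effect: 1.58 × 140.85 = 222.54.
Round up → n₁ = 223; n₂ = r·n₁ = 0.5 × 223 = 112.

n₁ = 223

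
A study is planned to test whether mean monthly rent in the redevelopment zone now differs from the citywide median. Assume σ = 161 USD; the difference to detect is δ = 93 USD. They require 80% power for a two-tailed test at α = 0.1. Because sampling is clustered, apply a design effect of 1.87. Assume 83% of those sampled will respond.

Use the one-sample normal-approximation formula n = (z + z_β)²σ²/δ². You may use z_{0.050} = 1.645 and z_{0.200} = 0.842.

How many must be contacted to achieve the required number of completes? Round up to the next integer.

n = (z_{α/2} + z_β)² · σ² / δ²
  = (1.645 + 0.842)² · 161² / 93²
  = 6.1852 · 25921 / 8649
  = 18.54
Design effect: 1.87 × 18.54 = 34.66.
Adjust for 83% response: 34.66 / 0.83 = 41.76.
Round up → n = 42.

n = 42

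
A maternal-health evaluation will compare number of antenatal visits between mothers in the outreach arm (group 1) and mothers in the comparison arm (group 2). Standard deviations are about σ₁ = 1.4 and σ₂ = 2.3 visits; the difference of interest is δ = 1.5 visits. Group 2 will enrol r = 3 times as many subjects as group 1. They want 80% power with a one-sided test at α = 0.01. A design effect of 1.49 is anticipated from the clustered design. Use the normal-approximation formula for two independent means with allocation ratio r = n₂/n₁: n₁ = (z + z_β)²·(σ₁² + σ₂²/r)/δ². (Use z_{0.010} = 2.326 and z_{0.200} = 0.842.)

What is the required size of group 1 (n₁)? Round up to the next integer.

n₁ = (z_α + z_β)² · (σ₁² + σ₂²/r) / δ²
   = (2.326 + 0.842)² · (1.4² + 2.3²/3) / 1.5²
   = 10.0362 · (1.96 + 1.7633) / 2.25
   = 10.0362 · 3.7233 / 2.25
   = 16.61
Design effect: 1.49 × 16.61 = 24.75.
Round up → n₁ = 25; n₂ = r·n₁ = 3 × 25 = 75.

n₁ = 25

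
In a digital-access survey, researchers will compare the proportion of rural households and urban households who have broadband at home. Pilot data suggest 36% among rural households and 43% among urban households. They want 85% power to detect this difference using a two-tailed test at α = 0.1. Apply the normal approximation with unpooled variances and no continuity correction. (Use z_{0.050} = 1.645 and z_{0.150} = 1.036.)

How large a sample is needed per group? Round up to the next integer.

n = (z_{α/2} + z_β)² · [p₁(1−p₁) + p₂(1−p₂)] / (p₁ − p₂)²
  = (1.645 + 1.036)² · (0.36·0.64 + 0.43·0.57) / (-0.07)²
  = (2.681)² · (0.2304 + 0.2451) / 0.0049
  = 7.1878 · 0.4755 / 0.0049
  = 697.51
Round up → n = 698 per group.

n = 698 per group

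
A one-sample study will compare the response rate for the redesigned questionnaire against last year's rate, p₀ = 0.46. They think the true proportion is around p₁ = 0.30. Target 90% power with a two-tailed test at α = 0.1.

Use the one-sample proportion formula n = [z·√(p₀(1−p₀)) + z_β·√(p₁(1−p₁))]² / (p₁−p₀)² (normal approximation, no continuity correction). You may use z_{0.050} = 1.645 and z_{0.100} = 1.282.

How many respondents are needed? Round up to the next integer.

n = [z_{α/2}·√(p₀q₀) + z_β·√(p₁q₁)]² / (p₁ − p₀)²
  = [1.645·√(0.46·0.54) + 1.282·√(0.30·0.70)]² / (-0.16)²
  = [1.645·0.4984 + 1.282·0.4583]² / 0.0256
  = [1.4073]² / 0.0256
  = 77.37
Round up → n = 78.

n = 78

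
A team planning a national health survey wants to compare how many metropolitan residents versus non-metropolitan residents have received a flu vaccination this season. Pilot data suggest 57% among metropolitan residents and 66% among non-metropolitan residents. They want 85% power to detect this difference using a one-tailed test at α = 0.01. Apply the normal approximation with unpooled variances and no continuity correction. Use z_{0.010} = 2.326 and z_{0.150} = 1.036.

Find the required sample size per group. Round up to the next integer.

n = (z_α + z_β)² · [p₁(1−p₁) + p₂(1−p₂)] / (p₁ − p₂)²
  = (2.326 + 1.036)² · (0.57·0.43 + 0.66·0.34) / (-0.09)²
  = (3.362)² · (0.2451 + 0.2244) / 0.0081
  = 11.3030 · 0.4695 / 0.0081
  = 655.16
Round up → n = 656 per group.

n = 656 per group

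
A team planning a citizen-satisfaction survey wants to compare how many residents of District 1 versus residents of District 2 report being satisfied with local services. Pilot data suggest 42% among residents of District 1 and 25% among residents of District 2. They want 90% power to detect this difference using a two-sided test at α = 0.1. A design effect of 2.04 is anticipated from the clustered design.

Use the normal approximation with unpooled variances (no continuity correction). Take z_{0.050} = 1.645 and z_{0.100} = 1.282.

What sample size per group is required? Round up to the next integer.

n = 261 per group

n = (z_{α/2} + z_β)² · [p₁(1−p₁) + p₂(1−p₂)] / (p₁ − p₂)²
  = (1.645 + 1.282)² · (0.42·0.58 + 0.25·0.75) / (0.17)²
  = (2.927)² · (0.2436 + 0.1875) / 0.0289
  = 8.5673 · 0.4311 / 0.0289
  = 127.80
Design effect: 2.04 × 127.80 = 260.71.
Round up → n = 261 per group.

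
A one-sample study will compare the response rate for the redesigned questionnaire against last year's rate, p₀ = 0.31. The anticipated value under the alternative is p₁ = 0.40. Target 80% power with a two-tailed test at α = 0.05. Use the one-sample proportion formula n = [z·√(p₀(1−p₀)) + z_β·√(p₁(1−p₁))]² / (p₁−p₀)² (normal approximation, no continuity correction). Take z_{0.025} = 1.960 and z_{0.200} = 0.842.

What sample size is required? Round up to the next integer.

n = 215

n = [z_{α/2}·√(p₀q₀) + z_β·√(p₁q₁)]² / (p₁ − p₀)²
  = [1.960·√(0.31·0.69) + 0.842·√(0.40·0.60)]² / (0.09)²
  = [1.960·0.4625 + 0.842·0.4899]² / 0.0081
  = [1.3190]² / 0.0081
  = 214.78
Round up → n = 215.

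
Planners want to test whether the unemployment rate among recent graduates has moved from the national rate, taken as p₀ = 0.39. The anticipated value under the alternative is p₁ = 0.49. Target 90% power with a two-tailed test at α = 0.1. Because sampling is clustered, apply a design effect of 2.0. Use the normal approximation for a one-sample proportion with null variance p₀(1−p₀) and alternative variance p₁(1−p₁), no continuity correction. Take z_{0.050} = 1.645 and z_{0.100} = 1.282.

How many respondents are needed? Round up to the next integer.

n = [z_{α/2}·√(p₀q₀) + z_β·√(p₁q₁)]² / (p₁ − p₀)²
  = [1.645·√(0.39·0.61) + 1.282·√(0.49·0.51)]² / (0.10)²
  = [1.645·0.4877 + 1.282·0.4999]² / 0.0100
  = [1.4432]² / 0.0100
  = 208.29
Design effect: 2.0 × 208.29 = 416.58.
Round up → n = 417.

n = 417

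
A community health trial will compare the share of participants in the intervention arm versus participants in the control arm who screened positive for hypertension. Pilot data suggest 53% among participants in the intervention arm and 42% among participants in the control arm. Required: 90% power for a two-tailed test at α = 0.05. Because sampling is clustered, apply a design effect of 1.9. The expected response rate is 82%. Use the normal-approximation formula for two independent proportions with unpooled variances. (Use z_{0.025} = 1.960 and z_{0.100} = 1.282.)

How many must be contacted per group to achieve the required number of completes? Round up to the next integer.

n = 992 per group

n = (z_{α/2} + z_β)² · [p₁(1−p₁) + p₂(1−p₂)] / (p₁ − p₂)²
  = (1.960 + 1.282)² · (0.53·0.47 + 0.42·0.58) / (0.11)²
  = (3.242)² · (0.2491 + 0.2436) / 0.0121
  = 10.5106 · 0.4927 / 0.0121
  = 427.98
Design effect: 1.9 × 427.98 = 813.16.
Adjust for 82% response: 813.16 / 0.82 = 991.66.
Round up → n = 992 per group.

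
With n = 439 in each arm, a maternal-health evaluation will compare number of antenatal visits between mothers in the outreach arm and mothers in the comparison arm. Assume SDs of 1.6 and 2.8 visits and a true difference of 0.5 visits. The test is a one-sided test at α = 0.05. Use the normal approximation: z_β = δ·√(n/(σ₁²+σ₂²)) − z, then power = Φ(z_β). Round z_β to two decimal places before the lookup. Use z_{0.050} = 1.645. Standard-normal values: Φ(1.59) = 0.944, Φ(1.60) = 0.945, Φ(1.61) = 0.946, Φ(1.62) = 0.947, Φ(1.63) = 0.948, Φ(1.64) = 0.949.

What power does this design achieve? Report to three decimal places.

Power ≈ 0.945

z_β = δ·√(n/(σ₁²+σ₂²)) − z_α
    = 0.5 · √(439/10.4) − 1.645
    = 0.5 · 6.49704 − 1.645
    = 3.2485 − 1.645 = 1.6035 → 1.60
Power = Φ(1.60) = 0.945.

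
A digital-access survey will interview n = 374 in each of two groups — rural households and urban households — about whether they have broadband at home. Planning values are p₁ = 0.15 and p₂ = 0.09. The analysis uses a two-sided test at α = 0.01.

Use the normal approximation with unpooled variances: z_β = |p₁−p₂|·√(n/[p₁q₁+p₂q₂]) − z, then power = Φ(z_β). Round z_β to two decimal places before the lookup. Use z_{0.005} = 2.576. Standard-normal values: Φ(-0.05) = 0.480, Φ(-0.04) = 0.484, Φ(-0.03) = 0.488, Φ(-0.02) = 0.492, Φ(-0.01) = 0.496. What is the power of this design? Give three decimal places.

z_β = |p₁−p₂|·√(n/[p₁q₁+p₂q₂]) − z_{α/2}
    = 0.06 · √(374/0.2094) − 2.576
    = 0.06 · 42.2617 − 2.576
    = 2.5357 − 2.576 = -0.0403 → -0.04
Power = Φ(-0.04) = 0.484.

Power ≈ 0.484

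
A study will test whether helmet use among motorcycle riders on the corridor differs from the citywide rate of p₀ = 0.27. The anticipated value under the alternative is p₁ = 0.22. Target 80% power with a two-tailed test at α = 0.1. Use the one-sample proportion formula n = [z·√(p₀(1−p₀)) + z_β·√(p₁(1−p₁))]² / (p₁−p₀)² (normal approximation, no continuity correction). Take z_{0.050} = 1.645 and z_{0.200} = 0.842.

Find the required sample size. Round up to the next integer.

n = 466

n = [z_{α/2}·√(p₀q₀) + z_β·√(p₁q₁)]² / (p₁ − p₀)²
  = [1.645·√(0.27·0.73) + 0.842·√(0.22·0.78)]² / (-0.05)²
  = [1.645·0.4440 + 0.842·0.4142]² / 0.0025
  = [1.0791]² / 0.0025
  = 465.79
Round up → n = 466.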